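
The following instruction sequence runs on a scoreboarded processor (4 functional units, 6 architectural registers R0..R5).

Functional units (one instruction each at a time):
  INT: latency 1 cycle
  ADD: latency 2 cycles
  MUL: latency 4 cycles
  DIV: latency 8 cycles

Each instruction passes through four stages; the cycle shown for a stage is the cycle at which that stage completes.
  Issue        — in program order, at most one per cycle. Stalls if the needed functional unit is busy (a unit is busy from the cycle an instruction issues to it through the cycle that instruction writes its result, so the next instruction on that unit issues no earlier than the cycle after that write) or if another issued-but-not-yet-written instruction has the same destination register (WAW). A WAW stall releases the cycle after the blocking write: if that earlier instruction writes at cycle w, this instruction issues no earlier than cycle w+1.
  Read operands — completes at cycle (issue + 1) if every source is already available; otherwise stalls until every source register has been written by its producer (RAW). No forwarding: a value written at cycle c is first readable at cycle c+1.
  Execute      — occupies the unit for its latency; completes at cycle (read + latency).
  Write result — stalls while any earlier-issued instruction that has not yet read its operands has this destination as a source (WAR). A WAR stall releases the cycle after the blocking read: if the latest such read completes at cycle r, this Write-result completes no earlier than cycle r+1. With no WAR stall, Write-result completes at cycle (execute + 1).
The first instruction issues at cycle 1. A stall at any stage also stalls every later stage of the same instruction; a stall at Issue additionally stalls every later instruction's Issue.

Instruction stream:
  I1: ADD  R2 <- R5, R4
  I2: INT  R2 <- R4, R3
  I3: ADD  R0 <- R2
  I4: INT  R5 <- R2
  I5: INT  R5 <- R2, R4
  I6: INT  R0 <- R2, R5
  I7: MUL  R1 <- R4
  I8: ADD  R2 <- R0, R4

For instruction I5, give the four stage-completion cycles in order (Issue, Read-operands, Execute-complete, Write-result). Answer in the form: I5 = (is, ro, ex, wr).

I5 = (14, 15, 16, 17)

I1  is:1  ro:2  ex:4  wr:5
I2  is:6  ro:7  ex:8  wr:9  — WAW R2: wait I1 write@5
I3  is:7  ro:10  ex:12  wr:13  — RAW R2: wait I2 write@9
I4  is:10  ro:11  ex:12  wr:13  — struct: INT busy until I2 writes@9
I5  is:14  ro:15  ex:16  wr:17  — struct: INT busy until I4 writes@13
I6  is:18  ro:19  ex:20  wr:21  — struct: INT busy until I5 writes@17
I7  is:19  ro:20  ex:24  wr:25
I8  is:20  ro:22  ex:24  wr:25  — RAW R0: wait I6 write@21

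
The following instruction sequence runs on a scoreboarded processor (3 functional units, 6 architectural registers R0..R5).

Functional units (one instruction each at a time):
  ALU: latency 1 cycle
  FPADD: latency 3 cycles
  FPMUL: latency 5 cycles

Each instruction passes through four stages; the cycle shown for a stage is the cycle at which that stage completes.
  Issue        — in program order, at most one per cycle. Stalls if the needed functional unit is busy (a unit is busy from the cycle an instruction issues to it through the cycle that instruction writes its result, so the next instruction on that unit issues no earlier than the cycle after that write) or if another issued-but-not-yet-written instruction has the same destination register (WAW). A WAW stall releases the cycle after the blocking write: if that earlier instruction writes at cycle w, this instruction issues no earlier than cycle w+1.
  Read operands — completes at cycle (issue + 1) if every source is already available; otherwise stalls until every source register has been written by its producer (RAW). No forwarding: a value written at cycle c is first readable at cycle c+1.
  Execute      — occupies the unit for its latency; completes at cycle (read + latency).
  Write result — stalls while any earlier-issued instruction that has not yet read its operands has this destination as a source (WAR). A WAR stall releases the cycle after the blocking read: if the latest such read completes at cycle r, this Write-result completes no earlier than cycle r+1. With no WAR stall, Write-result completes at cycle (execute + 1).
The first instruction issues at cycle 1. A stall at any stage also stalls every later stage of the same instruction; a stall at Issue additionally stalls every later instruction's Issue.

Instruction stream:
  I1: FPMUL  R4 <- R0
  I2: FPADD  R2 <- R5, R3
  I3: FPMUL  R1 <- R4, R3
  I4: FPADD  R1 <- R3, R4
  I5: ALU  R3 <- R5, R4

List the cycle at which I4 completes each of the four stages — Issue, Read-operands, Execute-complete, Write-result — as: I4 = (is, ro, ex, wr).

t=1  I1 dispatched to FPMUL
t=2  I1 operands ready | I2 dispatched to FPADD
t=3  I2 operands ready
t=6  I2 complete
t=7  I1 complete | R2←I2
t=8  R4←I1
t=9  I3 dispatched to FPMUL
t=10  I3 operands ready
t=15  I3 complete
t=16  R1←I3
t=17  I4 dispatched to FPADD
t=18  I4 operands ready | I5 dispatched to ALU
t=19  I5 operands ready
t=20  I5 complete
t=21  I4 complete | R3←I5
t=22  R1←I4

I4 = (17, 18, 21, 22)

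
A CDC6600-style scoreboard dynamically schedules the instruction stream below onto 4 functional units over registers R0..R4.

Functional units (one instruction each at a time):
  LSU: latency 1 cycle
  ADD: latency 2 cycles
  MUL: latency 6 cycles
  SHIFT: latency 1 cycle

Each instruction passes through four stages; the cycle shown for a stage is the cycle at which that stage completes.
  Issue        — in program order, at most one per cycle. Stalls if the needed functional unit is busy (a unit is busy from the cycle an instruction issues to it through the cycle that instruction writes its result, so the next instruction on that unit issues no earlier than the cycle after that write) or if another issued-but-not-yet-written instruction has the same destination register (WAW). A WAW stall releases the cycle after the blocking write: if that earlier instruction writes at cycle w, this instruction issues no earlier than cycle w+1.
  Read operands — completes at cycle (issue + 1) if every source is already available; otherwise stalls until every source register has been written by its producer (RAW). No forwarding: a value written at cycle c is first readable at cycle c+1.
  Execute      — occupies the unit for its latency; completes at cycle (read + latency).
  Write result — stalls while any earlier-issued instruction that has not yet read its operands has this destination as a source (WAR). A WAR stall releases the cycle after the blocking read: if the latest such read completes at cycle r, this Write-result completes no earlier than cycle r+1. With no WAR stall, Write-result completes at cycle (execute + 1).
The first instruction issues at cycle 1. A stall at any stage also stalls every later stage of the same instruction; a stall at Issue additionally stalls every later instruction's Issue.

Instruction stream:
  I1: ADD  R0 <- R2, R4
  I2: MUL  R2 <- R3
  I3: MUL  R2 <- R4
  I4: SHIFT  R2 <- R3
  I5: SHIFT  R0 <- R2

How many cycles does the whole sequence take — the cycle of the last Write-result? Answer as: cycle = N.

[I1] 1/2/4/5
[I2] 2/3/9/10
[I3] 11/12/18/19  (struct: MUL busy until I2 writes@10)
[I4] 20/21/22/23  (WAW R2: wait I3 write@19)
[I5] 24/25/26/27  (struct: SHIFT busy until I4 writes@23)

cycle = 27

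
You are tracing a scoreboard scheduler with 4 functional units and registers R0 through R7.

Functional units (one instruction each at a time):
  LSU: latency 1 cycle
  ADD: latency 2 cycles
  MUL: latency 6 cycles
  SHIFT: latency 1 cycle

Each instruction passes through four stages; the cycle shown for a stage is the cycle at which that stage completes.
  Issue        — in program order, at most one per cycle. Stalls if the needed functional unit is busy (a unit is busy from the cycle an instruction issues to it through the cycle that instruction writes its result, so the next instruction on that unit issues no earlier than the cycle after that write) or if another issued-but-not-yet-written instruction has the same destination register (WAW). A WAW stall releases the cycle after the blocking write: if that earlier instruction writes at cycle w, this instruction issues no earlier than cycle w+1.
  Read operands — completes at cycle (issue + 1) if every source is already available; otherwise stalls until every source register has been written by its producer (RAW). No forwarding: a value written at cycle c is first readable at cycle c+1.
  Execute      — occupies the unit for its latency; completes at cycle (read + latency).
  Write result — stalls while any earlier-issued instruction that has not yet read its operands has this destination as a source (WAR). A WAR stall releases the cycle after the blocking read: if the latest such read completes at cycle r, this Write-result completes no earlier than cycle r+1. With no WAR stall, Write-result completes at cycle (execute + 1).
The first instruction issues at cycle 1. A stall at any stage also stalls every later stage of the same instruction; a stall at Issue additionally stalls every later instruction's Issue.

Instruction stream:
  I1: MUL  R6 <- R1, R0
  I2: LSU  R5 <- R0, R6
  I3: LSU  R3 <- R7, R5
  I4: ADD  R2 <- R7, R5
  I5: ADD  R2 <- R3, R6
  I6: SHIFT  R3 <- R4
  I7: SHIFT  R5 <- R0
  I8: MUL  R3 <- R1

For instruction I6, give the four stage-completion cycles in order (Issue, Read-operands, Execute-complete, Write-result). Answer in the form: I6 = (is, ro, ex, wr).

I6 = (20, 21, 22, 23)

I1: IS=1 RO=2 EX=8 WR=9
I2: IS=2 RO=10 EX=11 WR=12  [RAW R6: wait I1 write@9]
I3: IS=13 RO=14 EX=15 WR=16  [struct: LSU busy until I2 writes@12]
I4: IS=14 RO=15 EX=17 WR=18
I5: IS=19 RO=20 EX=22 WR=23  [struct: ADD busy until I4 writes@18]
I6: IS=20 RO=21 EX=22 WR=23
I7: IS=24 RO=25 EX=26 WR=27  [struct: SHIFT busy until I6 writes@23]
I8: IS=25 RO=26 EX=32 WR=33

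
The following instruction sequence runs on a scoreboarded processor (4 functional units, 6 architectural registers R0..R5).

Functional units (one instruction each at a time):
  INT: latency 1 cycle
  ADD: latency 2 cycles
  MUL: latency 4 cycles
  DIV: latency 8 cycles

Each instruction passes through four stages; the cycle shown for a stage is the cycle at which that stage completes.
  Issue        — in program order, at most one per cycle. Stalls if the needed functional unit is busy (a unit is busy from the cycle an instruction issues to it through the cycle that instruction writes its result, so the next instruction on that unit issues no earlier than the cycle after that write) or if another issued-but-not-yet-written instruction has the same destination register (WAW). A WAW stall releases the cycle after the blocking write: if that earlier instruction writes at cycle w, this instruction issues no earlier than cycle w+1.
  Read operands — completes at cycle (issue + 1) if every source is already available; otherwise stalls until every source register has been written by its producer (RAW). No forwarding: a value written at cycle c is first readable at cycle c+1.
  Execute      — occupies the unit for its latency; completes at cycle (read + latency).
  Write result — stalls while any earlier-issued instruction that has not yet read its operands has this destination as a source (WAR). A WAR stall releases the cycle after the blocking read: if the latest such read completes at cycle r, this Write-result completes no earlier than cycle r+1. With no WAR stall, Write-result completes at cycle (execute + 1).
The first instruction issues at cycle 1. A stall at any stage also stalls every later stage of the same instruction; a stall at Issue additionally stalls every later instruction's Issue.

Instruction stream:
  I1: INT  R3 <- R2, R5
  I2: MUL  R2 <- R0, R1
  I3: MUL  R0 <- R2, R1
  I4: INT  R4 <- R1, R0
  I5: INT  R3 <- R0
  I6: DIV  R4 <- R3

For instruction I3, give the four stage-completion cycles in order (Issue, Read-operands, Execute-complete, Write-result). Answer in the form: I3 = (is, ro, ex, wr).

I3 = (9, 10, 14, 15)

cycle 1: issue I1 (INT)
cycle 2: I1 read-ops, issue I2 (MUL)
cycle 3: I1 finished on INT, I2 read-ops
cycle 4: I1→R3
cycle 7: I2 finished on MUL
cycle 8: I2→R2
cycle 9: issue I3 (MUL)
cycle 10: I3 read-ops, issue I4 (INT)
cycle 14: I3 finished on MUL
cycle 15: I3→R0
cycle 16: I4 read-ops
cycle 17: I4 finished on INT
cycle 18: I4→R4
cycle 19: issue I5 (INT)
cycle 20: I5 read-ops, issue I6 (DIV)
cycle 21: I5 finished on INT
cycle 22: I5→R3
cycle 23: I6 read-ops
cycle 31: I6 finished on DIV
cycle 32: I6→R4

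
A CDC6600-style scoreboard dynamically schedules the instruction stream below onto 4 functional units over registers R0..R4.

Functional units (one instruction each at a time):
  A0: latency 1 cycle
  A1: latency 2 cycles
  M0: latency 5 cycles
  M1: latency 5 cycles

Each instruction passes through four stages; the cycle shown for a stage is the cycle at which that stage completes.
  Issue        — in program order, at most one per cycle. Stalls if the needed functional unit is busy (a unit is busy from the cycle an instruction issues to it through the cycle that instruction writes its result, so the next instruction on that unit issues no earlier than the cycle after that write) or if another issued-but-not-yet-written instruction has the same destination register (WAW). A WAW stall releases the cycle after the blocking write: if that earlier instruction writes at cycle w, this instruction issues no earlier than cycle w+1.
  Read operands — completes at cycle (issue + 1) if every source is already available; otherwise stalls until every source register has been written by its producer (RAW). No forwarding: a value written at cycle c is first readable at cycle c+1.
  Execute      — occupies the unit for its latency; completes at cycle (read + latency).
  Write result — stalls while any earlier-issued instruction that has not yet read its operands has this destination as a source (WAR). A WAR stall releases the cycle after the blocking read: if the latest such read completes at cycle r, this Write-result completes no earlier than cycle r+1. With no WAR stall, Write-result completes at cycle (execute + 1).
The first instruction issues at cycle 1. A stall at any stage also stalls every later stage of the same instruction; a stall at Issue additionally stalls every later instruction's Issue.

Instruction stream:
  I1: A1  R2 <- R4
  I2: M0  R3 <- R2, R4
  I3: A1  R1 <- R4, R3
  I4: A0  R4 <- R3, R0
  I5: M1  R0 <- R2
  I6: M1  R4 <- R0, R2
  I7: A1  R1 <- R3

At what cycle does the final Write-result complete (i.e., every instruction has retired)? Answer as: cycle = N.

cycle 1: I1→A1
cycle 2: I1 RO | I2→M0
cycle 4: I1 EX
cycle 5: I1 WR R2
cycle 6: I2 RO | I3→A1
cycle 7: I4→A0
cycle 8: I5→M1
cycle 9: I5 RO
cycle 11: I2 EX
cycle 12: I2 WR R3
cycle 13: I3 RO | I4 RO
cycle 14: I4 EX | I5 EX
cycle 15: I3 EX | I4 WR R4 | I5 WR R0
cycle 16: I3 WR R1 | I6→M1
cycle 17: I6 RO | I7→A1
cycle 18: I7 RO
cycle 20: I7 EX
cycle 21: I7 WR R1
cycle 22: I6 EX
cycle 23: I6 WR R4

cycle = 23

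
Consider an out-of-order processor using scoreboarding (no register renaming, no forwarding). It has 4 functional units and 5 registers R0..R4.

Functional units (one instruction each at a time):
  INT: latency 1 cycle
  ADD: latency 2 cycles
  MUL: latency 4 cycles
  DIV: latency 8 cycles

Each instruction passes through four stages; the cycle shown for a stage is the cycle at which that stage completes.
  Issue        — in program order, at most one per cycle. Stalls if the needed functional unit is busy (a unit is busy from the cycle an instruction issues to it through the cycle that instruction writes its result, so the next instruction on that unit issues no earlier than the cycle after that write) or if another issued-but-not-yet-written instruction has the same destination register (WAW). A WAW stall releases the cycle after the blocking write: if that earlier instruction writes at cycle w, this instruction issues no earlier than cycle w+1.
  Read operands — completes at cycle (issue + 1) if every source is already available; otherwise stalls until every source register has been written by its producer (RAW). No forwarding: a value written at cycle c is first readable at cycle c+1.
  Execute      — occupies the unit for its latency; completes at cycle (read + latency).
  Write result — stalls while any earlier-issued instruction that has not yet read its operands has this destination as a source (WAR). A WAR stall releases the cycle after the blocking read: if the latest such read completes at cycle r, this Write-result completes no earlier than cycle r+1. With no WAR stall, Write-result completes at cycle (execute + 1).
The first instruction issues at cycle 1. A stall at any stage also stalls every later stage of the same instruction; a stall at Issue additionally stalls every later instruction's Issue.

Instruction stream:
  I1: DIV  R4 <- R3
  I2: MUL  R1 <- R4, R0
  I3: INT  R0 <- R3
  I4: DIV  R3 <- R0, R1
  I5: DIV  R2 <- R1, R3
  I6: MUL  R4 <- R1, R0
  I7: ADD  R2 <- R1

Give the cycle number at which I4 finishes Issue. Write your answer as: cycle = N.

  I1 | 1 | 2 | 10 | 11
  I2 | 2 | 12 | 16 | 17   RAW R4: wait I1 write@11
  I3 | 3 | 4 | 5 | 13   WAR R0: wait I2 read@12
  I4 | 12 | 18 | 26 | 27   struct: DIV busy until I1 writes@11 · RAW R1: wait I2 write@17
  I5 | 28 | 29 | 37 | 38   struct: DIV busy until I4 writes@27
  I6 | 29 | 30 | 34 | 35
  I7 | 39 | 40 | 42 | 43   WAW R2: wait I5 write@38

cycle = 12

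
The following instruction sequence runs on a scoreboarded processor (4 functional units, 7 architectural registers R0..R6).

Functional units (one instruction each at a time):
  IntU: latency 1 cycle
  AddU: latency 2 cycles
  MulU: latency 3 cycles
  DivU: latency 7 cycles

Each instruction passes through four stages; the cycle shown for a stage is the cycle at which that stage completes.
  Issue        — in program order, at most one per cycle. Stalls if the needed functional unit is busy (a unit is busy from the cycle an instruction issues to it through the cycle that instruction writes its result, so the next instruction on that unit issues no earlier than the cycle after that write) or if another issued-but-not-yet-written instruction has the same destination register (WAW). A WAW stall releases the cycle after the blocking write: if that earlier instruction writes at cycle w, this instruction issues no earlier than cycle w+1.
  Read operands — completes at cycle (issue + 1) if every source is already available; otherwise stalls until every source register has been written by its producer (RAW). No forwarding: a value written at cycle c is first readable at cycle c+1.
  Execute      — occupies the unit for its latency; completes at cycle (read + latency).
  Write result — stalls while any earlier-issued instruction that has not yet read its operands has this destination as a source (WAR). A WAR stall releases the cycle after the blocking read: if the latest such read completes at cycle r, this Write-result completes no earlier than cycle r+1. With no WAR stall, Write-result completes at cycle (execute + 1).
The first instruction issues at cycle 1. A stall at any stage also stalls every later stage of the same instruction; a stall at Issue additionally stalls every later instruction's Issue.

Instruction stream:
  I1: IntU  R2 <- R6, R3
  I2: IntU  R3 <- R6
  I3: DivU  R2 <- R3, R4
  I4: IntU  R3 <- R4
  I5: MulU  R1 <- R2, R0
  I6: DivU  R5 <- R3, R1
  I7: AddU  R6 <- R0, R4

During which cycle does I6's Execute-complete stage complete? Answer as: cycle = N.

cycle = 30

[1] issue I1 (IntU)
[2] I1 read-ops
[3] I1 finished on IntU
[4] I1→R2
[5] issue I2 (IntU)
[6] I2 read-ops | issue I3 (DivU)
[7] I2 finished on IntU
[8] I2→R3
[9] I3 read-ops | issue I4 (IntU)
[10] I4 read-ops | issue I5 (MulU)
[11] I4 finished on IntU
[12] I4→R3
[16] I3 finished on DivU
[17] I3→R2
[18] I5 read-ops | issue I6 (DivU)
[19] issue I7 (AddU)
[20] I7 read-ops
[21] I5 finished on MulU
[22] I5→R1 | I7 finished on AddU
[23] I6 read-ops | I7→R6
[30] I6 finished on DivU
[31] I6→R5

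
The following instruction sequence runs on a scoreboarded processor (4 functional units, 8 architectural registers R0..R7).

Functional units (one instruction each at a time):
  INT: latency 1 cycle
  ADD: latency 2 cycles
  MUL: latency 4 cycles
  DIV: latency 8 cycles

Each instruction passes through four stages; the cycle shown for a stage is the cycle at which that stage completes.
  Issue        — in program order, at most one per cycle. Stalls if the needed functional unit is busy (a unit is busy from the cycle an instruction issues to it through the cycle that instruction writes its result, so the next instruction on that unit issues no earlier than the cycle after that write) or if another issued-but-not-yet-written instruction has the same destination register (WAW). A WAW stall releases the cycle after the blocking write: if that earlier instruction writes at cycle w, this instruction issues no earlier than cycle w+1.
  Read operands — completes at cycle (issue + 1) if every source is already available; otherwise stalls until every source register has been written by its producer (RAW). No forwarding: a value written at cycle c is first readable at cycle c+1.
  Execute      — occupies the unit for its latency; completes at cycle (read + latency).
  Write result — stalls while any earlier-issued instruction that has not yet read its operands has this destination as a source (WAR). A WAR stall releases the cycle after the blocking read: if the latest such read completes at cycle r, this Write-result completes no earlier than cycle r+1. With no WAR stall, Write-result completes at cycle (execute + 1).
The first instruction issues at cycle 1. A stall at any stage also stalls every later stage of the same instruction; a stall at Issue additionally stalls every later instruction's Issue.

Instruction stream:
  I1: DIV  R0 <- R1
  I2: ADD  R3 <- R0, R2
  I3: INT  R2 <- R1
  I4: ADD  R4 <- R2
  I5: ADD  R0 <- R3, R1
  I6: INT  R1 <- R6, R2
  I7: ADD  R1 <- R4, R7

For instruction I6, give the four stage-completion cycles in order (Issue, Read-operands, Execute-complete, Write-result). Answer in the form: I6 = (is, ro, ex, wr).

I6 = (22, 23, 24, 25)

I1 -> (1, 2, 10, 11)
I2 -> (2, 12, 14, 15)  // RAW R0: wait I1 write@11
I3 -> (3, 4, 5, 13)  // WAR R2: wait I2 read@12
I4 -> (16, 17, 19, 20)  // struct: ADD busy until I2 writes@15
I5 -> (21, 22, 24, 25)  // struct: ADD busy until I4 writes@20
I6 -> (22, 23, 24, 25)
I7 -> (26, 27, 29, 30)  // WAW R1: wait I6 write@25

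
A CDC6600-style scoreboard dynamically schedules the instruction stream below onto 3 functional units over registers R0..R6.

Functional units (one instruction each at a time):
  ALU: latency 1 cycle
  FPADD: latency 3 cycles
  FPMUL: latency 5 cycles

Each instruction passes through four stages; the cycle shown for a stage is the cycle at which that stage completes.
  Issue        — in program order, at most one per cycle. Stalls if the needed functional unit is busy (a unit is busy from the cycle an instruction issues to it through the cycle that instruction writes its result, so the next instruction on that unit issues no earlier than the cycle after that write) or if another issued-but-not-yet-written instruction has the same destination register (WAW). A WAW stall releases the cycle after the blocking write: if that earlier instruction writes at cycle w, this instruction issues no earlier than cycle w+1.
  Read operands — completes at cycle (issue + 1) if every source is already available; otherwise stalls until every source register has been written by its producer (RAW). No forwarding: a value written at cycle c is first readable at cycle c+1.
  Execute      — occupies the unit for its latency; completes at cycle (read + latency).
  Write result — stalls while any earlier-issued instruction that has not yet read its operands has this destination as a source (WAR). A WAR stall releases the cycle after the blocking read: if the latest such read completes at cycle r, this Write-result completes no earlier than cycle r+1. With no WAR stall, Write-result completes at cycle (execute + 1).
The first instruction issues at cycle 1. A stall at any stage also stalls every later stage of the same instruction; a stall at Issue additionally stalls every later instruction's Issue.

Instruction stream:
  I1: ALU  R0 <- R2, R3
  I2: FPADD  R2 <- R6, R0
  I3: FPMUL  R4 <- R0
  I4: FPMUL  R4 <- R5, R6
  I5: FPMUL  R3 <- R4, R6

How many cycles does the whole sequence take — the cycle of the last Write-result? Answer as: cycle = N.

cycle = 27

I1  is:1  ro:2  ex:3  wr:4
I2  is:2  ro:5  ex:8  wr:9  — RAW R0: wait I1 write@4
I3  is:3  ro:5  ex:10  wr:11  — RAW R0: wait I1 write@4
I4  is:12  ro:13  ex:18  wr:19  — struct: FPMUL busy until I3 writes@11
I5  is:20  ro:21  ex:26  wr:27  — struct: FPMUL busy until I4 writes@19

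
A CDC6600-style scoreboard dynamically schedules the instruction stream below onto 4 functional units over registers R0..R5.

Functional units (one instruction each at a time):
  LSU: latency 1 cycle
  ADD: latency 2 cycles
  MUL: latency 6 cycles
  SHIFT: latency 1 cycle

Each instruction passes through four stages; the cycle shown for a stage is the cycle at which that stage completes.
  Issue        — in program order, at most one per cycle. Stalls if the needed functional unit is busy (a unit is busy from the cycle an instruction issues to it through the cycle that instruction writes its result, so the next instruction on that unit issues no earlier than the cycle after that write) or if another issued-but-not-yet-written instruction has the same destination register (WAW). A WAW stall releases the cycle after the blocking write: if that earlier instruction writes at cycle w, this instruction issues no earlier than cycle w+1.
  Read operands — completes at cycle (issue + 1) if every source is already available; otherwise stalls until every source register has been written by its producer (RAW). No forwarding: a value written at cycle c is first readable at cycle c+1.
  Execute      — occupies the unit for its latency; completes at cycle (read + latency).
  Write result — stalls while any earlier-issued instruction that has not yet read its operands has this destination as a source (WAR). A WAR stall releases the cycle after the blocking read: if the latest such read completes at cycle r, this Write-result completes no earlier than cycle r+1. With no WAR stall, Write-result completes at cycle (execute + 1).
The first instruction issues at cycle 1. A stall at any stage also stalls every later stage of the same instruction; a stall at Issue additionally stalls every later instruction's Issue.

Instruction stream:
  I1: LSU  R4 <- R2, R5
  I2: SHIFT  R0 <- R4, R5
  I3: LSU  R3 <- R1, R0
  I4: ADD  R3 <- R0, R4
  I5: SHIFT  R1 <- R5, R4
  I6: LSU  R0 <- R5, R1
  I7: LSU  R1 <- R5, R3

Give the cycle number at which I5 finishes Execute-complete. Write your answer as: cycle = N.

cycle = 14

t=1  I1→LSU
t=2  I1 RO; I2→SHIFT
t=3  I1 EX
t=4  I1 WR R4
t=5  I2 RO; I3→LSU
t=6  I2 EX
t=7  I2 WR R0
t=8  I3 RO
t=9  I3 EX
t=10  I3 WR R3
t=11  I4→ADD
t=12  I4 RO; I5→SHIFT
t=13  I5 RO; I6→LSU
t=14  I4 EX; I5 EX
t=15  I4 WR R3; I5 WR R1
t=16  I6 RO
t=17  I6 EX
t=18  I6 WR R0
t=19  I7→LSU
t=20  I7 RO
t=21  I7 EX
t=22  I7 WR R1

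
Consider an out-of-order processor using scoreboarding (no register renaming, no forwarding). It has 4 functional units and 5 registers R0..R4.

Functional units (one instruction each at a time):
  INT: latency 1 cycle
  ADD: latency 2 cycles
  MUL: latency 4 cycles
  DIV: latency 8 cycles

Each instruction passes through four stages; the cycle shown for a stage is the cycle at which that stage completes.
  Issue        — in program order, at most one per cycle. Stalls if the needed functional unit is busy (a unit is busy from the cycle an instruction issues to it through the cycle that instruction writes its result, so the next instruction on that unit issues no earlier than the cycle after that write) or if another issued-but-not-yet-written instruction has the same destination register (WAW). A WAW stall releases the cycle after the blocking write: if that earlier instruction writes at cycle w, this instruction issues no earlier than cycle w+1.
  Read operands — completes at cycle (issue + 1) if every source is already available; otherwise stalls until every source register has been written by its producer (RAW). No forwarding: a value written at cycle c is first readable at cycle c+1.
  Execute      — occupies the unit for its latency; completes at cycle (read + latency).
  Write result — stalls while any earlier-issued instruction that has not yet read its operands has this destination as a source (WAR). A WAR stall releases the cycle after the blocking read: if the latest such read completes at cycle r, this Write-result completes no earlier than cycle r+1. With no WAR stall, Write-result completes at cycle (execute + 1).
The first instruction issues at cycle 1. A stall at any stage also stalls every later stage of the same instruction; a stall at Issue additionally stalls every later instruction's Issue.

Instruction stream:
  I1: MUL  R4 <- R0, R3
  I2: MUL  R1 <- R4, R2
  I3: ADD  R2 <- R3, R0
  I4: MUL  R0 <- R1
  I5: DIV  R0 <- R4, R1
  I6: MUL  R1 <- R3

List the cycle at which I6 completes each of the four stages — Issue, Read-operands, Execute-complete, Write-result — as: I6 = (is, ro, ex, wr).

1) issue 1, read 2, done 6, write 7
2) issue 8, read 9, done 13, write 14  <struct: MUL busy until I1 writes@7>
3) issue 9, read 10, done 12, write 13
4) issue 15, read 16, done 20, write 21  <struct: MUL busy until I2 writes@14>
5) issue 22, read 23, done 31, write 32  <WAW R0: wait I4 write@21>
6) issue 23, read 24, done 28, write 29

I6 = (23, 24, 28, 29)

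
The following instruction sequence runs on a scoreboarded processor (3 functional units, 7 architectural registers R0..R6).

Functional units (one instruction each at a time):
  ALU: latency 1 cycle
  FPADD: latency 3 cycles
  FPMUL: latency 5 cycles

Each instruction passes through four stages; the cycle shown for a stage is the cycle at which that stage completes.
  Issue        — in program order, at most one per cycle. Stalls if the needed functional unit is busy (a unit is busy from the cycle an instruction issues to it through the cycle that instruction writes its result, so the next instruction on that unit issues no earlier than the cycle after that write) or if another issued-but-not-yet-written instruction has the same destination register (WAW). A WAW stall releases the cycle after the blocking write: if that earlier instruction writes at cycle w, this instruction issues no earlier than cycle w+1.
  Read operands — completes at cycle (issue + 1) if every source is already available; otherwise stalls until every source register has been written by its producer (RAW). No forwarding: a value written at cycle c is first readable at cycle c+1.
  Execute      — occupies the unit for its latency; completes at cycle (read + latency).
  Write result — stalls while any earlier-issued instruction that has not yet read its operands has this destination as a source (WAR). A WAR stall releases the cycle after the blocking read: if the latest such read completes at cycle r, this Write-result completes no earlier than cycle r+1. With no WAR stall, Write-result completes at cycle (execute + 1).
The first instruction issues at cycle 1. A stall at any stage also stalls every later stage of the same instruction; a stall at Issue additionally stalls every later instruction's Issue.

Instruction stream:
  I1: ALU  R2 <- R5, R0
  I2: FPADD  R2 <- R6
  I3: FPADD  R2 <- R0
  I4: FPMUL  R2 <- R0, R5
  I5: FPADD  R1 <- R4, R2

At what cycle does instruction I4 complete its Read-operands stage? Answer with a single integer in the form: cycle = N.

I1 -> (1, 2, 3, 4)
I2 -> (5, 6, 9, 10)  // WAW R2: wait I1 write@4
I3 -> (11, 12, 15, 16)  // struct: FPADD busy until I2 writes@10
I4 -> (17, 18, 23, 24)  // WAW R2: wait I3 write@16
I5 -> (18, 25, 28, 29)  // RAW R2: wait I4 write@24

cycle = 18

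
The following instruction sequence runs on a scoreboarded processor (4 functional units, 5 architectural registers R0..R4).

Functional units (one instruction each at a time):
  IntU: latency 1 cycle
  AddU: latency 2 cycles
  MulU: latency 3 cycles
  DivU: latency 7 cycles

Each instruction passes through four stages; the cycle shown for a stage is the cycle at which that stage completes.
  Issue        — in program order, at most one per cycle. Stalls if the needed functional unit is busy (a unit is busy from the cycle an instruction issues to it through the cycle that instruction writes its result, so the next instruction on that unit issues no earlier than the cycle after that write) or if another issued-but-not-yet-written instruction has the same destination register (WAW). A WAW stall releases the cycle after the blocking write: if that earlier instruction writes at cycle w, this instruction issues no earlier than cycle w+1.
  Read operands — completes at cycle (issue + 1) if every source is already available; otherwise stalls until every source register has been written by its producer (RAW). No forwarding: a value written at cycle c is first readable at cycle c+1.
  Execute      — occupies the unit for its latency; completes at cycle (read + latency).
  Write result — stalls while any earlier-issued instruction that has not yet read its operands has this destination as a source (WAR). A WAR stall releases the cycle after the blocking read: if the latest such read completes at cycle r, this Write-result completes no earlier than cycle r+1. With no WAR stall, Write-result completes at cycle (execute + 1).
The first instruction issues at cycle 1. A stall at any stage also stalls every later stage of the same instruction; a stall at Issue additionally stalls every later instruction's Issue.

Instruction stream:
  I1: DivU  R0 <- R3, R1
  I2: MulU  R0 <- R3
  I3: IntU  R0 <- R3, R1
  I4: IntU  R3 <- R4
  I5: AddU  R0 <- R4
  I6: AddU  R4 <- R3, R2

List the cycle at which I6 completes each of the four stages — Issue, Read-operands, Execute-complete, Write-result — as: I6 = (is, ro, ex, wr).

I6 = (27, 28, 30, 31)

cycle 1: I1→DivU
cycle 2: I1 RO
cycle 9: I1 EX
cycle 10: I1 WR R0
cycle 11: I2→MulU
cycle 12: I2 RO
cycle 15: I2 EX
cycle 16: I2 WR R0
cycle 17: I3→IntU
cycle 18: I3 RO
cycle 19: I3 EX
cycle 20: I3 WR R0
cycle 21: I4→IntU
cycle 22: I4 RO; I5→AddU
cycle 23: I4 EX; I5 RO
cycle 24: I4 WR R3
cycle 25: I5 EX
cycle 26: I5 WR R0
cycle 27: I6→AddU
cycle 28: I6 RO
cycle 30: I6 EX
cycle 31: I6 WR R4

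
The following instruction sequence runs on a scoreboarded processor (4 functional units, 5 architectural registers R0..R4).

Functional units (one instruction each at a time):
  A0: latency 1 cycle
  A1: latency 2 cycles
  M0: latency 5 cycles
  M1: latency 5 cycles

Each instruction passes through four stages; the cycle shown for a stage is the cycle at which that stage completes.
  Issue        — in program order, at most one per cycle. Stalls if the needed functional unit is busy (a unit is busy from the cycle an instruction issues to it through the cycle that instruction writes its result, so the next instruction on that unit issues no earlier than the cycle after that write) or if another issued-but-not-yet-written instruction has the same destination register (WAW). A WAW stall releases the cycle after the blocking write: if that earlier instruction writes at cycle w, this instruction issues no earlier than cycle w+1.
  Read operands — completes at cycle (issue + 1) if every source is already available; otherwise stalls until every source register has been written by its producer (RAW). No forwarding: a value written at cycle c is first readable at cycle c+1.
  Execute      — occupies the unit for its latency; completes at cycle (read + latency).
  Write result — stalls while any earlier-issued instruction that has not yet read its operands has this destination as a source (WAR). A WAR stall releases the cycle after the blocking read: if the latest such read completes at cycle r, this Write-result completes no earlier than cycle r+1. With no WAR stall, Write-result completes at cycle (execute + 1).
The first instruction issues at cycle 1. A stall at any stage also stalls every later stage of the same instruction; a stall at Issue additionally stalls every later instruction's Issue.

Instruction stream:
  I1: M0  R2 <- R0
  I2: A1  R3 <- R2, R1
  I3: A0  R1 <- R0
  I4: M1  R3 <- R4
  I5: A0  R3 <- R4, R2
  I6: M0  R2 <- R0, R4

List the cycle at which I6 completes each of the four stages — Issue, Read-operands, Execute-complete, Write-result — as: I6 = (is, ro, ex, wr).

I6 = (22, 23, 28, 29)

  I1 | 1 | 2 | 7 | 8
  I2 | 2 | 9 | 11 | 12   RAW R2: wait I1 write@8
  I3 | 3 | 4 | 5 | 10   WAR R1: wait I2 read@9
  I4 | 13 | 14 | 19 | 20   WAW R3: wait I2 write@12
  I5 | 21 | 22 | 23 | 24   WAW R3: wait I4 write@20
  I6 | 22 | 23 | 28 | 29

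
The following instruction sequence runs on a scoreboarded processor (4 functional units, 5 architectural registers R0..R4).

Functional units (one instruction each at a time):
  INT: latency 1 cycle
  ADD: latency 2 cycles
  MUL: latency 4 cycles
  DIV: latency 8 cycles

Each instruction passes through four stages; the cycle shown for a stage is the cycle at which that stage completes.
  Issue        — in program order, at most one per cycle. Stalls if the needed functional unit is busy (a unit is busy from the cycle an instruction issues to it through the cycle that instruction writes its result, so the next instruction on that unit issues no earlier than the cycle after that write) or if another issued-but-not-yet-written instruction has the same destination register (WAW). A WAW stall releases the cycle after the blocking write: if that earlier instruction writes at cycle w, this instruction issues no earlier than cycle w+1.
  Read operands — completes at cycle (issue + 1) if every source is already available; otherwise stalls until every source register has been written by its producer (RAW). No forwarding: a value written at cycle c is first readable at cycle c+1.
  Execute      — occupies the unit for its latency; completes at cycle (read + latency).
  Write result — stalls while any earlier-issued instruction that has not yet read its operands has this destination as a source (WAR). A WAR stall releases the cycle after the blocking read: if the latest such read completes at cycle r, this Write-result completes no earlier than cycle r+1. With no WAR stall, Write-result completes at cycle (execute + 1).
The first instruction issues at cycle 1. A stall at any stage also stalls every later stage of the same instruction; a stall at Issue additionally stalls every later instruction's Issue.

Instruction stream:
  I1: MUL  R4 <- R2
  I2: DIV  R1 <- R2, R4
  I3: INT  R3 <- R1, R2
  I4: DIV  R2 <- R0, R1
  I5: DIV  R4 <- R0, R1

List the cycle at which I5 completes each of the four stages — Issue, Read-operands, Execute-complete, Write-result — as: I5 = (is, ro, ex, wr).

I5 = (29, 30, 38, 39)

t=1  I1→MUL
t=2  I1 RO; I2→DIV
t=3  I3→INT
t=6  I1 EX
t=7  I1 WR R4
t=8  I2 RO
t=16  I2 EX
t=17  I2 WR R1
t=18  I3 RO; I4→DIV
t=19  I3 EX; I4 RO
t=20  I3 WR R3
t=27  I4 EX
t=28  I4 WR R2
t=29  I5→DIV
t=30  I5 RO
t=38  I5 EX
t=39  I5 WR R4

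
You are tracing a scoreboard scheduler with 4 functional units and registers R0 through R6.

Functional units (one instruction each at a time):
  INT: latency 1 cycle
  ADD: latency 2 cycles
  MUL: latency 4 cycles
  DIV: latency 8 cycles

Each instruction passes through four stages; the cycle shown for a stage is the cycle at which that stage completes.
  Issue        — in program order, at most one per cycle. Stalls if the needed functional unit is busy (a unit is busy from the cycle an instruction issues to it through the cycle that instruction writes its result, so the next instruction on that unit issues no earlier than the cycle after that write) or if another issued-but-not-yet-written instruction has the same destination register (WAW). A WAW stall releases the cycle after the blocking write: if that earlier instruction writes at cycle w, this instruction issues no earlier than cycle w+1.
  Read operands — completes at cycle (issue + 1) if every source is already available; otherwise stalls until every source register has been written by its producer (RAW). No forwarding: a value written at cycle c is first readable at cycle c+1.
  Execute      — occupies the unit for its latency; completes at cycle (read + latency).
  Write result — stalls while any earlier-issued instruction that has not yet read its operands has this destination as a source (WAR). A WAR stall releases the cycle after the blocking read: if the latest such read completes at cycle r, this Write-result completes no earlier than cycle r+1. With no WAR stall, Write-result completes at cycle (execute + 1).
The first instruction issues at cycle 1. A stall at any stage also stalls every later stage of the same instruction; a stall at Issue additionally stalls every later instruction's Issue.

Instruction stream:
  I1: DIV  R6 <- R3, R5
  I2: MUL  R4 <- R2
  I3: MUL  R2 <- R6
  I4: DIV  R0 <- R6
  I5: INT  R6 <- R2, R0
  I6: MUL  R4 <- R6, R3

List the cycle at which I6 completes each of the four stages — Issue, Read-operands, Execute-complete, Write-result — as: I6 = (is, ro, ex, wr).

I1 -> (1, 2, 10, 11)
I2 -> (2, 3, 7, 8)
I3 -> (9, 12, 16, 17)  // struct: MUL busy until I2 writes@8, RAW R6: wait I1 write@11
I4 -> (12, 13, 21, 22)  // struct: DIV busy until I1 writes@11
I5 -> (13, 23, 24, 25)  // RAW R0: wait I4 write@22
I6 -> (18, 26, 30, 31)  // struct: MUL busy until I3 writes@17, RAW R6: wait I5 write@25

I6 = (18, 26, 30, 31)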